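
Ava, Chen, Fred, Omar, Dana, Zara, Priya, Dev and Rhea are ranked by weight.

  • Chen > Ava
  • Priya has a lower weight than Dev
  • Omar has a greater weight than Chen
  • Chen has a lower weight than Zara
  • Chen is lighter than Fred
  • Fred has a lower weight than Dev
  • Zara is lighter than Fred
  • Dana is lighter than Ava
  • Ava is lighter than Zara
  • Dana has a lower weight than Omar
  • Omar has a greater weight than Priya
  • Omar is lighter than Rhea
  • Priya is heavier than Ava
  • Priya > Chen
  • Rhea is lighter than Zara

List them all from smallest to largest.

The consecutive links are each given: Dana < Ava; Ava < Chen; Chen < Priya; Priya < Omar; Omar < Rhea; Rhea < Zara; Zara < Fred; Fred < Dev.

Dana < Ava < Chen < Priya < Omar < Rhea < Zara < Fred < Dev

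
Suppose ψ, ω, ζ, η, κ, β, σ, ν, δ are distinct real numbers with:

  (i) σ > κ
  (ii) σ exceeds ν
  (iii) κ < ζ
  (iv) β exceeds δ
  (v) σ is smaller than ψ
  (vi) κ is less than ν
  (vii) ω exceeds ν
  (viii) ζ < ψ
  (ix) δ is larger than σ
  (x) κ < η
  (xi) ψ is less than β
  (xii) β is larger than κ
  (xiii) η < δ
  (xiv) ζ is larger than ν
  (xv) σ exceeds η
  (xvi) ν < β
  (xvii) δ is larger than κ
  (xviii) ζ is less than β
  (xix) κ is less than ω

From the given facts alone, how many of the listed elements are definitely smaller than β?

7

The elements the relations force below β are κ, ν, η, σ, ζ, δ, ψ — no chain reaches any other.
That is 7.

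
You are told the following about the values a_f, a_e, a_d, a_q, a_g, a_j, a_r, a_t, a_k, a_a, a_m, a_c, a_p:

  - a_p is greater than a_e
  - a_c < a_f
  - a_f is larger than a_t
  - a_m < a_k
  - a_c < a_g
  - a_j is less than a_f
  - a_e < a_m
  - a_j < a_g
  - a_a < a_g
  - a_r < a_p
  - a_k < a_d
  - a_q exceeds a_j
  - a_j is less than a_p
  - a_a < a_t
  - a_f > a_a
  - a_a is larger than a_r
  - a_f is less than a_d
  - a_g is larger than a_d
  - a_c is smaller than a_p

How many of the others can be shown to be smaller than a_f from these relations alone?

Directly below a_f: a_c, a_a, a_j, a_t.
One step further: a_r (5 so far).
Nothing else is reachable below a_f; 5 in all.

5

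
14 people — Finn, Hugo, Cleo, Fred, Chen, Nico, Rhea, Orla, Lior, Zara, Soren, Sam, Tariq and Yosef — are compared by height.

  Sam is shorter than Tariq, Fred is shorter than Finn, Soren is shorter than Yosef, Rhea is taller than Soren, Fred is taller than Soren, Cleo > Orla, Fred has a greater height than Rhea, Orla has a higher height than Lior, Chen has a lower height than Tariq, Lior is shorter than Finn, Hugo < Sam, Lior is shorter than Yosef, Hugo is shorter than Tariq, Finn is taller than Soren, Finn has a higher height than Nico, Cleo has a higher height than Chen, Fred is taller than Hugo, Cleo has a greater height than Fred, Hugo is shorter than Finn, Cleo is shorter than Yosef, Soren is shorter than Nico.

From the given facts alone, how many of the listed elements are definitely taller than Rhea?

Directly above Rhea: Fred.
One step further: Cleo, Finn (3 so far).
One step further: Yosef (4 so far).
No other element is forced above Rhea by the given relations, so the count is 4.

4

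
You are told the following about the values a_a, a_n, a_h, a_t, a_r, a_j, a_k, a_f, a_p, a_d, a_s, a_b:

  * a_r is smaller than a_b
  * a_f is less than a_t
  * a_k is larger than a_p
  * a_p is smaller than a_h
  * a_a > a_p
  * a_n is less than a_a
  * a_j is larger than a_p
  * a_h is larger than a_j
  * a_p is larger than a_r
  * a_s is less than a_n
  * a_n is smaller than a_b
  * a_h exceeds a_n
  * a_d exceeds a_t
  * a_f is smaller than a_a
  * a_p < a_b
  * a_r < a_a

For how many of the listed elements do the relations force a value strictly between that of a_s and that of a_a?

1

The relations place a_s below a_a. An element lies strictly between them when it is forced above a_s and also forced below a_a.
Above a_s: {a_n, a_b, a_h}. Below a_a: {a_f, a_r, a_p, a_n}.
Intersection: {a_n} — 1.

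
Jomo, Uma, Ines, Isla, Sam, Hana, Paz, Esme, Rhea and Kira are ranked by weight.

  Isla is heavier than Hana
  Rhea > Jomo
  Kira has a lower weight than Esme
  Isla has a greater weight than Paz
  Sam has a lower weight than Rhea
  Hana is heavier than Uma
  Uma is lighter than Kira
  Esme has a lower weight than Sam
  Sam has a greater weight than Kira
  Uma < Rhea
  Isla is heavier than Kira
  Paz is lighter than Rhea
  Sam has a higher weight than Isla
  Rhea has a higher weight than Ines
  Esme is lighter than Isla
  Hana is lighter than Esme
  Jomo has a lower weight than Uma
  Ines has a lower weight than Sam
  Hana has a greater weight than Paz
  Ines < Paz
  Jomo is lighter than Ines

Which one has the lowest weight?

Jomo

Chaining upward from Jomo: directly above it, Ines, Uma, Rhea; then Paz, Hana, Kira, Sam; then Esme, Isla.
That covers every other element, and nothing is given below Jomo, so Jomo is the lowest weight.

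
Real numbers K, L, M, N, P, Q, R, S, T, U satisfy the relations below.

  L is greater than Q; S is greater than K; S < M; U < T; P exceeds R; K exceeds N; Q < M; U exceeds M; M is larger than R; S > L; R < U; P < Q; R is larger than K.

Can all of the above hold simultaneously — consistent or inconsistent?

The single ordering N < K < R < P < Q < L < S < M < U < T satisfies every listed relation, so no contradiction arises.

consistent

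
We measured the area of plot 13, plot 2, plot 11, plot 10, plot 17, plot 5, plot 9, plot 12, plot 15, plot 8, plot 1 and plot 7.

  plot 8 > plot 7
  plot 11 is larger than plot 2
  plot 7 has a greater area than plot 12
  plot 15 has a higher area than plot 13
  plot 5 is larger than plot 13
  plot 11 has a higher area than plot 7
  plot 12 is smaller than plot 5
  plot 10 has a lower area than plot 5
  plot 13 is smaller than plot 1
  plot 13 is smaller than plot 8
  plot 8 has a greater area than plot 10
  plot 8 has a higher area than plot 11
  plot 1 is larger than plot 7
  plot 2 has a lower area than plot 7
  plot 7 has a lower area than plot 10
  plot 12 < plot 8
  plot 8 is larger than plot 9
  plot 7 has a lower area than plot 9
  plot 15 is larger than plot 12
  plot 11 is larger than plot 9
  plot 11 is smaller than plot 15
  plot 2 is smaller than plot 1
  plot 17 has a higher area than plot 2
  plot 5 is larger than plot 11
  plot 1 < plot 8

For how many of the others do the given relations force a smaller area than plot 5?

Directly below plot 5: plot 12, plot 13, plot 10, plot 11.
One step further: plot 2, plot 7, plot 9 (7 so far).
Nothing else is reachable below plot 5; 7 in all.

7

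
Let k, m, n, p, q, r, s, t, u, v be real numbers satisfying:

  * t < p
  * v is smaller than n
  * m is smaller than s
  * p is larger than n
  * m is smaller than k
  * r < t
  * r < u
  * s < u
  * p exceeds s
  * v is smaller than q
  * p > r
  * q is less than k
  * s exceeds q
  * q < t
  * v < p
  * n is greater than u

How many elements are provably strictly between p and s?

Chaining upward from s reaches: u, n.
Chaining downward from p reaches: m, v, r, q, u, n, t.
Strictly between s and p are those in both lists: u, n — 2 elements.

2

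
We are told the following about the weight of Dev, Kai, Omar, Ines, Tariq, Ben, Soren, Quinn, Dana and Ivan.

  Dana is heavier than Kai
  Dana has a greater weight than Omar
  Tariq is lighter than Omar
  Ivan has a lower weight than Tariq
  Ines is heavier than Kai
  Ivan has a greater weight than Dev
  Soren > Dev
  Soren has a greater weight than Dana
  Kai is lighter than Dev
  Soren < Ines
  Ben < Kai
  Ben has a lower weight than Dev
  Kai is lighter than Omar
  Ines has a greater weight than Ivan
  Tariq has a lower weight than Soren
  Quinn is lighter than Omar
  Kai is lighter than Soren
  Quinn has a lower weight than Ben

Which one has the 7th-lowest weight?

Omar

The consecutive relations fix a unique order: Quinn < Ben < Kai < Dev < Ivan < Tariq < Omar < Dana < Soren < Ines.
The 7th smallest is Omar.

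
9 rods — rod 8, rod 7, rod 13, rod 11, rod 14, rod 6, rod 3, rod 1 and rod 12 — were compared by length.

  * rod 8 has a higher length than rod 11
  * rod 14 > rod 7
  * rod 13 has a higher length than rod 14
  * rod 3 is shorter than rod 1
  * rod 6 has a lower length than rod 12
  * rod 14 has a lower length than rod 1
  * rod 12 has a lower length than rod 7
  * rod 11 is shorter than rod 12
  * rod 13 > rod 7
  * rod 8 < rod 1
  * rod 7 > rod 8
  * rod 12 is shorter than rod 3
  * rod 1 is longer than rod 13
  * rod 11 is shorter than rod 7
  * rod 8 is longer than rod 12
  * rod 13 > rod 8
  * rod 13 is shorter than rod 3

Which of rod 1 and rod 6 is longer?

rod 1

rod 6 < rod 12 and rod 12 < rod 8 give rod 6 < rod 8.
Then rod 8 < rod 7 extends the chain to rod 7.
With rod 7 < rod 14: rod 6 < rod 12 < rod 8 < rod 7 < rod 14.
With rod 14 < rod 13: rod 6 < rod 12 < rod 8 < rod 7 < rod 14 < rod 13.
Then rod 13 < rod 3 extends the chain to rod 3.
Then rod 3 < rod 1 extends the chain to rod 1.
So rod 6 < rod 1; rod 1 is the longer of the two.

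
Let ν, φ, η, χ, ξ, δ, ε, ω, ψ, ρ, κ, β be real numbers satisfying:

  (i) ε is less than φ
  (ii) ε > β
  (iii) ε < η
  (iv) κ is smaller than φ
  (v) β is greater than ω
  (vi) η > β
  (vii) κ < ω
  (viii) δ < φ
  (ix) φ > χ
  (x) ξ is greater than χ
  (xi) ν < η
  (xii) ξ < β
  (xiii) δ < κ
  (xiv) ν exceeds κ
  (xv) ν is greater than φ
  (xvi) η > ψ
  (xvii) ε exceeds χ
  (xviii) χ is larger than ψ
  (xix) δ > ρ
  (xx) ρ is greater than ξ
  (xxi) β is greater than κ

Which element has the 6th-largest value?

The consecutive relations fix a unique order: ψ < χ < ξ < ρ < δ < κ < ω < β < ε < φ < ν < η.
Counting 6 from the largest end gives ω.

ω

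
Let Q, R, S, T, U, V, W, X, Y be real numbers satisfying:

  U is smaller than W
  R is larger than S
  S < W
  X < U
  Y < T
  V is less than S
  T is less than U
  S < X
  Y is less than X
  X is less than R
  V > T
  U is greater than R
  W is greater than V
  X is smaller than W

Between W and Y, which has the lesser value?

Following the relations from Y: Y < T < V < S < X < R < U < W.
So Y < W; Y is the smaller of the two.

Y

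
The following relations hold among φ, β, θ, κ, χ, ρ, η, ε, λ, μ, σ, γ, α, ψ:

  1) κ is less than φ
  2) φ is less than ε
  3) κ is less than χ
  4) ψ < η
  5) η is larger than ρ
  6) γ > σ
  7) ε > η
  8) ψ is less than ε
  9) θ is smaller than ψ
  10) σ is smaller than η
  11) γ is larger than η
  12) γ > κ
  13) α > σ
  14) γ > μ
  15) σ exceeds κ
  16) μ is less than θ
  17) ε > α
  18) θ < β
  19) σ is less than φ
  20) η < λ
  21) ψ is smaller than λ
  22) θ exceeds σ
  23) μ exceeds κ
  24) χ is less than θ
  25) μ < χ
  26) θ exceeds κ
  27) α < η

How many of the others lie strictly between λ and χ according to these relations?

3

Chaining upward from χ reaches: θ, ψ, η, ε, β, γ.
Chaining downward from λ reaches: κ, μ, σ, ρ, α, θ, ψ, η.
Strictly between χ and λ are those in both lists: θ, ψ, η — 3 elements.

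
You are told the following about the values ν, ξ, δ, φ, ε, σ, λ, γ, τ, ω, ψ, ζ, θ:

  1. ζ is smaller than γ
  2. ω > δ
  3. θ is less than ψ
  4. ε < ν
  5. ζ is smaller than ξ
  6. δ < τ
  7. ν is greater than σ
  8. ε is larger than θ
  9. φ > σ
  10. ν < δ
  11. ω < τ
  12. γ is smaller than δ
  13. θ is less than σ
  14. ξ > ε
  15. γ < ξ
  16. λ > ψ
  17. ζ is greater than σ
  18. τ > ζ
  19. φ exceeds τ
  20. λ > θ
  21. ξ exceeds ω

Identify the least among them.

ε is not least since θ < ε; σ is not least since θ < σ; ν is not least since ε < ν; ζ is not least since σ < ζ; γ is not least since ζ < γ; δ is not least since γ < δ; ω is not least since δ < ω; ψ is not least since θ < ψ; ξ is not least since ζ < ξ; τ is not least since ω < τ; λ is not least since θ < λ; φ is not least since τ < φ.
Only θ has nothing below it, so θ is the least.

θ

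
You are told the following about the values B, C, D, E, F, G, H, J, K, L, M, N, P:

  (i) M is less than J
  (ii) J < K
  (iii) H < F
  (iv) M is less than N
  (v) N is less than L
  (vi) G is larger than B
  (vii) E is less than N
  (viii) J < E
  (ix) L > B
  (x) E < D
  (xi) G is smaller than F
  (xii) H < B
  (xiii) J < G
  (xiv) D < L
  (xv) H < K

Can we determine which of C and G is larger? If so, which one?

undetermined

Following every chain through C: nothing is chained to C.
G is not reached, and no chain runs the other way from G to C.
So the given relations leave the order of C and G undetermined.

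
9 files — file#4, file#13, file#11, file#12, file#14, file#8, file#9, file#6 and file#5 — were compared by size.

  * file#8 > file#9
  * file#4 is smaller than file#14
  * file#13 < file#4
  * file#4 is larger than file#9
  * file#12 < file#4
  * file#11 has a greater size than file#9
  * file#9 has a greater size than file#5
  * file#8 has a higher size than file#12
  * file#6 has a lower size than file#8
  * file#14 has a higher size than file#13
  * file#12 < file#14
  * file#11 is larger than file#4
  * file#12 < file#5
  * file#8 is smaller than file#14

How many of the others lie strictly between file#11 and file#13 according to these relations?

The relations place file#13 below file#11. An element lies strictly between them when it is forced above file#13 and also forced below file#11.
Above file#13: {file#4, file#14}. Below file#11: {file#12, file#5, file#9, file#4}.
Intersection: {file#4} — 1.

1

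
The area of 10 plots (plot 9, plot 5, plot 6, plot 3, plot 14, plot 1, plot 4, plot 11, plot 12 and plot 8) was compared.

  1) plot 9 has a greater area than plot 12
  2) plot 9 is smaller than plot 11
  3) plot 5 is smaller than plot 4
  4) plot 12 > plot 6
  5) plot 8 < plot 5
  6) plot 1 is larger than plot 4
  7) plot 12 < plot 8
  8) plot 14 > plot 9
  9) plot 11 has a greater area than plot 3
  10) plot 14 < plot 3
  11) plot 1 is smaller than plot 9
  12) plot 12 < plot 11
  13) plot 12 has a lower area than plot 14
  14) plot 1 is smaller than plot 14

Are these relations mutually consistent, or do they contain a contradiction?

The single ordering plot 6 < plot 12 < plot 8 < plot 5 < plot 4 < plot 1 < plot 9 < plot 14 < plot 3 < plot 11 satisfies every listed relation, so no contradiction arises.

consistent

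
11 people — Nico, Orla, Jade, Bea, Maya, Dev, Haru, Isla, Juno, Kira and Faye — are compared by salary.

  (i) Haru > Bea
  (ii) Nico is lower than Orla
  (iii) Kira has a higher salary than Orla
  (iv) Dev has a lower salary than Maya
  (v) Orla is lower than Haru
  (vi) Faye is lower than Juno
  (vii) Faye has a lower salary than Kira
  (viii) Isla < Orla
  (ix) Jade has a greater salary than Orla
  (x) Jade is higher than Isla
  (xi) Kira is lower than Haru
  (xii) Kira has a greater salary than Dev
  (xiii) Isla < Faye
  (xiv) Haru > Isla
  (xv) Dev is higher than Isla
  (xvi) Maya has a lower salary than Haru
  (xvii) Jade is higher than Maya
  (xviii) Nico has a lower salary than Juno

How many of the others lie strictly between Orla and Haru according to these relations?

The relations place Orla below Haru. An element lies strictly between them when it is forced above Orla and also forced below Haru.
Above Orla: {Kira, Jade}. Below Haru: {Isla, Dev, Nico, Faye, Kira, Maya, Bea}.
Intersection: {Kira} — 1.

1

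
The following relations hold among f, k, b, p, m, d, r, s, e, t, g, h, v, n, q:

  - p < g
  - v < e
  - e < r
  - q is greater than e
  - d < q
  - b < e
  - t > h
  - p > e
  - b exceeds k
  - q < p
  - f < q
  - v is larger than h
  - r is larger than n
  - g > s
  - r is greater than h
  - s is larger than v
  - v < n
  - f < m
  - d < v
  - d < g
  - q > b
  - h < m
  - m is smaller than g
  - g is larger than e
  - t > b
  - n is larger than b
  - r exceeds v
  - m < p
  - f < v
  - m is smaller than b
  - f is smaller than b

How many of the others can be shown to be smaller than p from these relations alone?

From p the given relations immediately reach m, e, q.
From those, h, f, d, v, b — 8 in total.
From those, k — 9 in total.
Nothing else is reachable below p; 9 in all.

9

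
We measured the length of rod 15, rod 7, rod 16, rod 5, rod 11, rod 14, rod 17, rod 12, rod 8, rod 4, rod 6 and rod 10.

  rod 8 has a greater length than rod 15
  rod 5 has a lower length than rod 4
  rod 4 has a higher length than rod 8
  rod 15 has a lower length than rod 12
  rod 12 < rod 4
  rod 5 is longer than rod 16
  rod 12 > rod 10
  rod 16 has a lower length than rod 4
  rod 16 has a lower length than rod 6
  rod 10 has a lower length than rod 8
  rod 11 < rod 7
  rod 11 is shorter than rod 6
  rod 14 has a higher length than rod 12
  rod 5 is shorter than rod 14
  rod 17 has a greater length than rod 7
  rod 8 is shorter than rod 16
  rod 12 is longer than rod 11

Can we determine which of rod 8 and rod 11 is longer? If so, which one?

Following every chain through rod 8: above rod 8 we get rod 16, rod 5, rod 14, rod 4, rod 6; below rod 8 we get rod 10, rod 15.
rod 11 is not reached, and no chain runs the other way from rod 11 to rod 8.
So the given relations leave the order of rod 8 and rod 11 undetermined.

undetermined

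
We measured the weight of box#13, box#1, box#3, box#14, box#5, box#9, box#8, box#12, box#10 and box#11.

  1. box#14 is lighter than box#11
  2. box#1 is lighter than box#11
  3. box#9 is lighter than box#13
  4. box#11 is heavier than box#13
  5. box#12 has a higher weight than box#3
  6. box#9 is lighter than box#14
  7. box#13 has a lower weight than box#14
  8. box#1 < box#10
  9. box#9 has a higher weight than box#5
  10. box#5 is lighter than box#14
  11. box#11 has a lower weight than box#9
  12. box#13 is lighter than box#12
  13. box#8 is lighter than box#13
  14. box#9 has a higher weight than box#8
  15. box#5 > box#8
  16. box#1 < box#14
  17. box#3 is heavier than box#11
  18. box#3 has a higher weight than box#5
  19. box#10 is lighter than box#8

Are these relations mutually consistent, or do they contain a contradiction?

Chaining the given relations yields box#9 < box#13 < box#14 < box#11, so box#9 < box#11. But one relation states box#11 < box#9. These cannot both hold.

inconsistent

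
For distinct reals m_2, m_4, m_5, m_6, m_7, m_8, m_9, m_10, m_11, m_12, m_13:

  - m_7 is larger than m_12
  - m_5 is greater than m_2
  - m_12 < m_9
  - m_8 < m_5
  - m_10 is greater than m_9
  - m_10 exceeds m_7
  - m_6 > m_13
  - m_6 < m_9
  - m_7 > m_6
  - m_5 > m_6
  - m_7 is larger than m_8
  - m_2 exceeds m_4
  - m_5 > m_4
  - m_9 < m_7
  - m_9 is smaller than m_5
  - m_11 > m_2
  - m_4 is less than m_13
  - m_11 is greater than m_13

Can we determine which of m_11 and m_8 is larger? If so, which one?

undetermined

Following every chain through m_8: above m_8 we get m_7, m_5, m_10.
m_11 is not reached, and no chain runs the other way from m_11 to m_8.
So the given relations leave the order of m_8 and m_11 undetermined.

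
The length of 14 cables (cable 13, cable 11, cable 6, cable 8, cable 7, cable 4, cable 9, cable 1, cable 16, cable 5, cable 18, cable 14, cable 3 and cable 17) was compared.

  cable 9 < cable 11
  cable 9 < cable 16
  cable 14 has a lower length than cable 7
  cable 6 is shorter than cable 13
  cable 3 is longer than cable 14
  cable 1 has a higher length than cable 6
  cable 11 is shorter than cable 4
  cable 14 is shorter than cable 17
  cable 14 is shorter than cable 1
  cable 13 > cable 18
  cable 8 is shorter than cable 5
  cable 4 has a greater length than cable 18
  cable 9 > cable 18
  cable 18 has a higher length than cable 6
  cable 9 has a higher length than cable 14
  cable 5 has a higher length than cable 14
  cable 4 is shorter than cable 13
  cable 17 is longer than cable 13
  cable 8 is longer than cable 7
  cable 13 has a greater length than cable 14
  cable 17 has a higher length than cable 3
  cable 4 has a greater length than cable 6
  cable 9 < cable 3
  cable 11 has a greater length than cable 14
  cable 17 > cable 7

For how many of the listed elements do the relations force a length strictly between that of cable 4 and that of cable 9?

1

The relations place cable 9 below cable 4. An element lies strictly between them when it is forced above cable 9 and also forced below cable 4.
Above cable 9: {cable 11, cable 16, cable 3, cable 13, cable 17}. Below cable 4: {cable 6, cable 14, cable 18, cable 11}.
Intersection: {cable 11} — 1.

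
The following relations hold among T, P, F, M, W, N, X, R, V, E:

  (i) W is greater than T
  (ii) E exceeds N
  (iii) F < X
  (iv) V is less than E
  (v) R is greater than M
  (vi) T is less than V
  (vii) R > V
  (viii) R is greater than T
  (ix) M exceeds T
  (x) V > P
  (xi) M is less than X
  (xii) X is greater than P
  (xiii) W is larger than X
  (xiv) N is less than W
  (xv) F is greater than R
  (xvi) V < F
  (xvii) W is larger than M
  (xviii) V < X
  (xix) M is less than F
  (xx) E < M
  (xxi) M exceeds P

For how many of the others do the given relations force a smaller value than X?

Directly below X: P, V, M, F.
One step further: T, E, R (7 so far).
One step further: N (8 so far).
Nothing else is reachable below X; 8 in all.

8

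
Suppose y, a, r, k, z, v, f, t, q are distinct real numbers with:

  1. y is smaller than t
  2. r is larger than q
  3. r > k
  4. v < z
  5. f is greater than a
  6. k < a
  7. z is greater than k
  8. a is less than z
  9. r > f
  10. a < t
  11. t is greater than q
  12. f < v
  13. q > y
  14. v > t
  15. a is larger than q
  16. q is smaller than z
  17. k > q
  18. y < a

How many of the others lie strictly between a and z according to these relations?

3

Chaining upward from a reaches: t, f, r, v.
Chaining downward from z reaches: y, q, k, t, f, v.
Strictly between a and z are those in both lists: t, f, v — 3 elements.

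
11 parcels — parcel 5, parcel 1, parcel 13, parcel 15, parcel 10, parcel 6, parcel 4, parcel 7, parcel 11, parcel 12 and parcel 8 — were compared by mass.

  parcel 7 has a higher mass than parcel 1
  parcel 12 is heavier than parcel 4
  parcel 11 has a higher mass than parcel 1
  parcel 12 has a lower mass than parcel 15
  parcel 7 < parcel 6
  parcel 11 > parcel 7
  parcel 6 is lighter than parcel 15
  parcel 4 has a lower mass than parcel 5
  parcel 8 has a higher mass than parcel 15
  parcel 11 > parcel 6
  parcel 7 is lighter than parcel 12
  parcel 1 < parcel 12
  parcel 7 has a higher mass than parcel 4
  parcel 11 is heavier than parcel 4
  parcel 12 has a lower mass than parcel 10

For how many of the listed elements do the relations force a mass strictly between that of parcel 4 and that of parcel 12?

1

Chaining upward from parcel 4 reaches: parcel 7, parcel 6, parcel 15, parcel 5, parcel 10, parcel 8, parcel 11.
Chaining downward from parcel 12 reaches: parcel 1, parcel 7.
Strictly between parcel 4 and parcel 12 are those in both lists: parcel 7 — 1 element.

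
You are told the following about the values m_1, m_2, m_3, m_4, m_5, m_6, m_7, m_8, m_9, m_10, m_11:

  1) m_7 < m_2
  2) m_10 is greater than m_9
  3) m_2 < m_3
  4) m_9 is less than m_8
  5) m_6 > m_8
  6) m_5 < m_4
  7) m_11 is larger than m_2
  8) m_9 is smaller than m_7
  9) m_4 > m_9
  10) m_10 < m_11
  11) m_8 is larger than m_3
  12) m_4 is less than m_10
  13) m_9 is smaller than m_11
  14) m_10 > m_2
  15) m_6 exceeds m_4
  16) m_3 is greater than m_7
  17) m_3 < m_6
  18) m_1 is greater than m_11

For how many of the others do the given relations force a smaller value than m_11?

6

From m_11 the given relations immediately reach m_9, m_2, m_10.
From those, m_7, m_4 — 5 in total.
From those, m_5 — 6 in total.
No other element is forced below m_11 by the given relations, so the count is 6.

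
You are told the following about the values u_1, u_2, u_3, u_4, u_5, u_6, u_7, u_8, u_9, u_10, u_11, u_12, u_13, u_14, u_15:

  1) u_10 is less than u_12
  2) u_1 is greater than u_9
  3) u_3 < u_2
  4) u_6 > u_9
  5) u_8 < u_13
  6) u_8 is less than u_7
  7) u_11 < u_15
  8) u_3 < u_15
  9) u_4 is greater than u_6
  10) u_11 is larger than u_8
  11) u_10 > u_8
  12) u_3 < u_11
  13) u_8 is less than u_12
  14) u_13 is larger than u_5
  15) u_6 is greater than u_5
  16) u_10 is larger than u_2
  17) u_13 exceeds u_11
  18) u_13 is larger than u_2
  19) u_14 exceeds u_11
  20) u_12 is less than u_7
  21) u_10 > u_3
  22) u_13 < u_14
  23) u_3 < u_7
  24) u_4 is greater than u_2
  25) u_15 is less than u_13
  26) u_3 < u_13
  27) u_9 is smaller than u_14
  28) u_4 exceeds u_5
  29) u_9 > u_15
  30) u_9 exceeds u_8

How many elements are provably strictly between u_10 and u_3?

Chaining upward from u_3 reaches: u_11, u_15, u_9, u_2, u_1, u_13, u_6, u_14, u_12, u_7, u_4.
Chaining downward from u_10 reaches: u_8, u_2.
Strictly between u_3 and u_10 are those in both lists: u_2 — 1 element.

1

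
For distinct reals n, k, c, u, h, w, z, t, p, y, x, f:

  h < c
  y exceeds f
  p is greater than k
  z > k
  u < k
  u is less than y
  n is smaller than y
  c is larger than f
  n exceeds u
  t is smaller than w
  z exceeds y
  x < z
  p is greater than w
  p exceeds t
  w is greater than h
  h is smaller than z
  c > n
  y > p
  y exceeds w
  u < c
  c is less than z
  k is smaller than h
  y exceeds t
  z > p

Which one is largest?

Chaining downward from z: directly below it, k, x, h, p, c, y; then u, n, t, w, f.
That covers every other element, and nothing is given above z, so z is the largest.

z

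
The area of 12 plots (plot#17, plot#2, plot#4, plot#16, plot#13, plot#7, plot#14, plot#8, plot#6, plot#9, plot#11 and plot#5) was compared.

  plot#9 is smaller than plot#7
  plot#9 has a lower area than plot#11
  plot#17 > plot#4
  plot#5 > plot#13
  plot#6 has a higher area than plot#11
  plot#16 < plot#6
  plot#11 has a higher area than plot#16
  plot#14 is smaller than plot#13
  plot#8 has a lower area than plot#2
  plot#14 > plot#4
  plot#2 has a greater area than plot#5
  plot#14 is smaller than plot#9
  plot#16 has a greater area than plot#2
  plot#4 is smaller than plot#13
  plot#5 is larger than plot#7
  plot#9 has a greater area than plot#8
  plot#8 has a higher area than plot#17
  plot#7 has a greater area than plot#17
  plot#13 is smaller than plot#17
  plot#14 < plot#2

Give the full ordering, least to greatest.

The consecutive links are each given: plot#4 < plot#14; plot#14 < plot#13; plot#13 < plot#17; plot#17 < plot#8; plot#8 < plot#9; plot#9 < plot#7; plot#7 < plot#5; plot#5 < plot#2; plot#2 < plot#16; plot#16 < plot#11; plot#11 < plot#6.

plot#4 < plot#14 < plot#13 < plot#17 < plot#8 < plot#9 < plot#7 < plot#5 < plot#2 < plot#16 < plot#11 < plot#6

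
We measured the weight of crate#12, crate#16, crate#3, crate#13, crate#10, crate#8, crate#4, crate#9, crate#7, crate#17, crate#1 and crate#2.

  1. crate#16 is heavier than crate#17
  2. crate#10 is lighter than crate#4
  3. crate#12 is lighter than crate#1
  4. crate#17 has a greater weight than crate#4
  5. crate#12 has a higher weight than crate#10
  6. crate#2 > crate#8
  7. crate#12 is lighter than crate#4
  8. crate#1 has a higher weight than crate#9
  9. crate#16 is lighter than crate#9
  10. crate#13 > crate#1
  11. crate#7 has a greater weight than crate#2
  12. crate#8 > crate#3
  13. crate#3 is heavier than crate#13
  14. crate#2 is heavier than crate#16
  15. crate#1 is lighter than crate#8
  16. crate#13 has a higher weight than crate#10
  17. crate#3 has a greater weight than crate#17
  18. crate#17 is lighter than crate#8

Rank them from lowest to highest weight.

crate#10 < crate#12 < crate#4 < crate#17 < crate#16 < crate#9 < crate#1 < crate#13 < crate#3 < crate#8 < crate#2 < crate#7

The consecutive links are each given: crate#10 < crate#12; crate#12 < crate#4; crate#4 < crate#17; crate#17 < crate#16; crate#16 < crate#9; crate#9 < crate#1; crate#1 < crate#13; crate#13 < crate#3; crate#3 < crate#8; crate#8 < crate#2; crate#2 < crate#7.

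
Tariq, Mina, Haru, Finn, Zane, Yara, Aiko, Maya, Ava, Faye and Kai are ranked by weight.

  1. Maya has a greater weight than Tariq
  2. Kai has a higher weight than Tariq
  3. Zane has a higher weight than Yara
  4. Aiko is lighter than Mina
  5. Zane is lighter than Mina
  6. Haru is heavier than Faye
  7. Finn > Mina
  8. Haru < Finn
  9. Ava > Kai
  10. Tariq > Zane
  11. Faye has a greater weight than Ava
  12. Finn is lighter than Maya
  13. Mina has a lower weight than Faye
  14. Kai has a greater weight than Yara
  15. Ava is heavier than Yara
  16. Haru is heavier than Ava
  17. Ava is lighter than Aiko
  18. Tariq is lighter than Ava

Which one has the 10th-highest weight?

Zane

Chaining the given pairs: Yara < Zane < Tariq < Kai < Ava < Aiko < Mina < Faye < Haru < Finn < Maya.
Counting 10 from the largest end gives Zane.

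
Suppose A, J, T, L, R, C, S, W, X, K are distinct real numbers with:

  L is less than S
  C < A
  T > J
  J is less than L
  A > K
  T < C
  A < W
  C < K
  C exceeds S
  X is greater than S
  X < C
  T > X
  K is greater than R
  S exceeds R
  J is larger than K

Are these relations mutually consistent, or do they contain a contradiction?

Chaining the given relations yields K < J < L < S < X < T < C, so K < C. But one relation states C < K. These cannot both hold.

inconsistent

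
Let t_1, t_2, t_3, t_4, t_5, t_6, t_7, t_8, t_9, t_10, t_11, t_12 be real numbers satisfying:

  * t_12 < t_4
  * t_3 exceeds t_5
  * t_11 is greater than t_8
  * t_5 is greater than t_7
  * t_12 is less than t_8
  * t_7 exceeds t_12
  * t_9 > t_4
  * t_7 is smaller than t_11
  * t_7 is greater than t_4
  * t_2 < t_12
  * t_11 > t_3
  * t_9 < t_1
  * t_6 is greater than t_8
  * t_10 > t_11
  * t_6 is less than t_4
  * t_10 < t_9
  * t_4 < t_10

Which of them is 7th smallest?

Piecing the relations together gives one ordering: t_2 < t_12 < t_8 < t_6 < t_4 < t_7 < t_5 < t_3 < t_11 < t_10 < t_9 < t_1.
The 7th smallest is t_5.

t_5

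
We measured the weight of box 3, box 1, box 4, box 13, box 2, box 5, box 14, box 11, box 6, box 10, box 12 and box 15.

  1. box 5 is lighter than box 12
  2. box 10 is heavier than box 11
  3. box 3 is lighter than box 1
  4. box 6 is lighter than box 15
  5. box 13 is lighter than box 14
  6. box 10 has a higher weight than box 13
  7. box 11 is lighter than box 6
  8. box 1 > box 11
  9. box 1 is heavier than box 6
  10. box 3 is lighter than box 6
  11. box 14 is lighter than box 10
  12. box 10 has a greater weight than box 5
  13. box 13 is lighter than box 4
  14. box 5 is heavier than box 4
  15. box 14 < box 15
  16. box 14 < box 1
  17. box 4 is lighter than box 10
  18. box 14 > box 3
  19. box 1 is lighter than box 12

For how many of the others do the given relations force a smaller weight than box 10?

The elements the relations force below box 10 are box 3, box 13, box 11, box 4, box 14, box 5 — no chain reaches any other.
That is 6.

6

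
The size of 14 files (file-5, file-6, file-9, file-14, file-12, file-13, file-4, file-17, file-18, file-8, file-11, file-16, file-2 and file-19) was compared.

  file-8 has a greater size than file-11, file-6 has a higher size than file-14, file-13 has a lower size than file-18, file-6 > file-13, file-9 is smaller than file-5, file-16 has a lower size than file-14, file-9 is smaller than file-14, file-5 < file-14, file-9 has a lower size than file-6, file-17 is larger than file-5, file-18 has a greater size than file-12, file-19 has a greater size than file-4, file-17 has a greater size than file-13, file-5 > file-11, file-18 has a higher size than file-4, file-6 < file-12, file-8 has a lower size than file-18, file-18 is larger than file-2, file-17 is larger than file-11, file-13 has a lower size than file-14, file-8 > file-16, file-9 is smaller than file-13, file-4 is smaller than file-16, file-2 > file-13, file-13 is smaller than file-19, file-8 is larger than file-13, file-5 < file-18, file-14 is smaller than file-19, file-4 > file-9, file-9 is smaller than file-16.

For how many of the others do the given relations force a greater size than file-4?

7

From file-4 the given relations immediately reach file-16, file-19, file-18.
From those, file-14, file-8 — 5 in total.
From those, file-6 — 6 in total.
From those, file-12 — 7 in total.
No other element is forced above file-4 by the given relations, so the count is 7.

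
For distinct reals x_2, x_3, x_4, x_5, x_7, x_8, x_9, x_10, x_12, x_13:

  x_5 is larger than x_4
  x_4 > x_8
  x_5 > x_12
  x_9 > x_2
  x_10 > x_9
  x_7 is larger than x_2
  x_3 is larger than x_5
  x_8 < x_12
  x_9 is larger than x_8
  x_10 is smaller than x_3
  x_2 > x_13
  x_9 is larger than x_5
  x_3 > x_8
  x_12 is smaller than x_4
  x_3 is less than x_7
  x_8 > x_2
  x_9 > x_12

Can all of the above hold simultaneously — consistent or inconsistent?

The single ordering x_13 < x_2 < x_8 < x_12 < x_4 < x_5 < x_9 < x_10 < x_3 < x_7 satisfies every listed relation, so no contradiction arises.

consistent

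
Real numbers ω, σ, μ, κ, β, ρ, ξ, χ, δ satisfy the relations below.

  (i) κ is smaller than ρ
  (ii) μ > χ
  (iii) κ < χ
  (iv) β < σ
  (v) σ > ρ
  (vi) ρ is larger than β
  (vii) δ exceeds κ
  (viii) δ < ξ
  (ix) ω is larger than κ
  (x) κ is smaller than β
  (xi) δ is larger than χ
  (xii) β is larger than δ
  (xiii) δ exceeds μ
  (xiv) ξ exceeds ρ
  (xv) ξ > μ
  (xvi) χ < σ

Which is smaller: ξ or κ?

The relevant relations are κ < χ; χ < μ; μ < δ; δ < β; β < ρ; ρ < ξ.
Together: κ < χ < μ < δ < β < ρ < ξ.
So κ < ξ; κ is the smaller of the two.

κ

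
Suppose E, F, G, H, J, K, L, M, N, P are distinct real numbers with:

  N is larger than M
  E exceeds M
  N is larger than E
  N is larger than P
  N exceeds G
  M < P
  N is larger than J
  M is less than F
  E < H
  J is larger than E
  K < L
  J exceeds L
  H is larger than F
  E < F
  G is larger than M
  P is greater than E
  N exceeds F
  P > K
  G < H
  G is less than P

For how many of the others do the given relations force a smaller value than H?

From H the given relations immediately reach E, G, F.
From those, M — 4 in total.
No other element is forced below H by the given relations, so the count is 4.

4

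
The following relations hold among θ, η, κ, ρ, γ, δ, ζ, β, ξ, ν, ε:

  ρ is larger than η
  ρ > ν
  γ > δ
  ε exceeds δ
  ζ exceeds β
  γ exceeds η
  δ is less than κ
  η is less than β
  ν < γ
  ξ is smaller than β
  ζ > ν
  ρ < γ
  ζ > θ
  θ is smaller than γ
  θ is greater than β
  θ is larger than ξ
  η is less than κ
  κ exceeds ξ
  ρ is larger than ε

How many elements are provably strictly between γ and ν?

1

The relations place ν below γ. An element lies strictly between them when it is forced above ν and also forced below γ.
Above ν: {ρ, ζ}. Below γ: {ξ, δ, ε, η, β, θ, ρ}.
Intersection: {ρ} — 1.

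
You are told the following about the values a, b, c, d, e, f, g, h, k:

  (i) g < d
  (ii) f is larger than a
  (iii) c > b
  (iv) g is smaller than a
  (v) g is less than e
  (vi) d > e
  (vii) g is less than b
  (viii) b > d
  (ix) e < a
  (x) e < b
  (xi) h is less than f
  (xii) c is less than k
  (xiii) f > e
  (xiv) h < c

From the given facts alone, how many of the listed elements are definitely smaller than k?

From k the given relations immediately reach c.
From those, h, b — 3 in total.
From those, g, e, d — 6 in total.
No other element is forced below k by the given relations, so the count is 6.

6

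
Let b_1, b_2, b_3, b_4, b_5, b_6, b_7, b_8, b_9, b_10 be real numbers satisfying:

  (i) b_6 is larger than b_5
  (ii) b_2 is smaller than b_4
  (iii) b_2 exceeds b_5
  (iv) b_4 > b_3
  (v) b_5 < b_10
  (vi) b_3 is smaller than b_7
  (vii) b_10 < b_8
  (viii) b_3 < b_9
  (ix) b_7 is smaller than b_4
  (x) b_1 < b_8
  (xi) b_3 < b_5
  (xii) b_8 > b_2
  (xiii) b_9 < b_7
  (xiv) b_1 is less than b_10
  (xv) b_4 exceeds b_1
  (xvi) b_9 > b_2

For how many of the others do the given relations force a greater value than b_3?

8

The elements the relations force above b_3 are b_5, b_2, b_10, b_9, b_6, b_7, b_4, b_8 — no chain reaches any other.
That is 8.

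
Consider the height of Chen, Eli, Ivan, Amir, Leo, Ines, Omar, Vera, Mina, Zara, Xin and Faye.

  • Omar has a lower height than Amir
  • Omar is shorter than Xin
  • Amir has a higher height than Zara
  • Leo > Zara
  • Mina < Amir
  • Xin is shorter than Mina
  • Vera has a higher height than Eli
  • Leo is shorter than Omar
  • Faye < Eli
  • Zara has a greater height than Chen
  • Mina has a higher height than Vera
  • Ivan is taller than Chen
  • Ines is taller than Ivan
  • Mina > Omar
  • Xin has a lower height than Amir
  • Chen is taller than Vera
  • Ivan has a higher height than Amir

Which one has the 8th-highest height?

Zara

The consecutive relations fix a unique order: Faye < Eli < Vera < Chen < Zara < Leo < Omar < Xin < Mina < Amir < Ivan < Ines.
The 8th largest is Zara.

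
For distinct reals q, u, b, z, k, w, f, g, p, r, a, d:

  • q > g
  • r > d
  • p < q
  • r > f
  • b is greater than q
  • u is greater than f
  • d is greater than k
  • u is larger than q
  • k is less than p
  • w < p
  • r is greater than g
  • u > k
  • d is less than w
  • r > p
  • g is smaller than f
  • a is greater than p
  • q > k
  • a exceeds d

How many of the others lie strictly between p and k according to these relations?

Chaining upward from k reaches: d, w, a, q, r, b, u.
Chaining downward from p reaches: d, w.
Strictly between k and p are those in both lists: d, w — 2 elements.

2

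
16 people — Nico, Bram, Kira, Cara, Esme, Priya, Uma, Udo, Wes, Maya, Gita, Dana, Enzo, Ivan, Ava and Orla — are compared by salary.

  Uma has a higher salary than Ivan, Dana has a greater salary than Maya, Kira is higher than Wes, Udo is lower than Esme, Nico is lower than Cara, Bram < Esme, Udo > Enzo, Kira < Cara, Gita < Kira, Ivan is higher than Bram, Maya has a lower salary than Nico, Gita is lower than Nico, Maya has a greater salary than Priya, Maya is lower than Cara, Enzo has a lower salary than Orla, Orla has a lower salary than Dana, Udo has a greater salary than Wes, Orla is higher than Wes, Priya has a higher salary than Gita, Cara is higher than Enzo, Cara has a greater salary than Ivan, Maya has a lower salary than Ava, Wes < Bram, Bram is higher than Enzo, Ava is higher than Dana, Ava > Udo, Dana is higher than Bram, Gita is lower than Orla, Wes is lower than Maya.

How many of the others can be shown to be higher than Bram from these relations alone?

From Bram the given relations immediately reach Dana, Esme, Ivan.
From those, Ava, Uma, Cara — 6 in total.
No other element is forced above Bram by the given relations, so the count is 6.

6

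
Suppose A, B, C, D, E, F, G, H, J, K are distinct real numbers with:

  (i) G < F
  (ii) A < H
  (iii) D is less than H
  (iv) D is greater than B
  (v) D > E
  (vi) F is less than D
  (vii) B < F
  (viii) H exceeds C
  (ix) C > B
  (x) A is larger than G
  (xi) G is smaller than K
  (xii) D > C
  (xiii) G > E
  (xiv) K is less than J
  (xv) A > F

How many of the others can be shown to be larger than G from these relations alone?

From G the given relations immediately reach F, A, K.
From those, D, H, J — 6 in total.
No other element is forced above G by the given relations, so the count is 6.

6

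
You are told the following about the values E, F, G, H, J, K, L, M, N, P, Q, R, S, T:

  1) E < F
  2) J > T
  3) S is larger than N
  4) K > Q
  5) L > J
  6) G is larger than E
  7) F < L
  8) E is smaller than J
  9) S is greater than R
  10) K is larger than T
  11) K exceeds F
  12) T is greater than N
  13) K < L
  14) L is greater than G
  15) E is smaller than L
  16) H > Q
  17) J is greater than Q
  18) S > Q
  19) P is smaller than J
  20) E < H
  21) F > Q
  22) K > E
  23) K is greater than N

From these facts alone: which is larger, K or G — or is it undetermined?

Following every chain through G: above G we get L; below G we get E.
K is not reached, and no chain runs the other way from K to G.
So the given relations leave the order of G and K undetermined.

undetermined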